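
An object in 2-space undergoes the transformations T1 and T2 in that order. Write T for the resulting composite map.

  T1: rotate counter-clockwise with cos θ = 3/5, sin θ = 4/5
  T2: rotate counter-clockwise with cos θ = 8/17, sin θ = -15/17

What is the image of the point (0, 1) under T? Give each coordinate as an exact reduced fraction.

T(p) = (13/85, 84/85)

T1 rotate counter-clockwise with cos θ = 3/5, sin θ = 4/5: (0, 1) → (-4/5, 3/5)
T2 rotate counter-clockwise with cos θ = 8/17, sin θ = -15/17: (-4/5, 3/5) → (13/85, 84/85)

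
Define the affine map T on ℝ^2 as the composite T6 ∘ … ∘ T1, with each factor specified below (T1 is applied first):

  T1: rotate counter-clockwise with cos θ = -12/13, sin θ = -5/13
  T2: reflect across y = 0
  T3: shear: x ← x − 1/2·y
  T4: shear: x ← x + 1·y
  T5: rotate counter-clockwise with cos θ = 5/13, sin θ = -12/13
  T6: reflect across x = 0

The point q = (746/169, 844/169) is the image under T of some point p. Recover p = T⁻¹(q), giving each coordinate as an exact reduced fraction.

p = (4, -4)

T1 = [-12/13 5/13 0; -5/13 -12/13 0; 0 0 1]
T2·T1 = [-12/13 5/13 0; 5/13 12/13 0; 0 0 1]
T3·…·T1 = [-29/26 -1/13 0; 5/13 12/13 0; 0 0 1]
T4·…·T1 = [-19/26 11/13 0; 5/13 12/13 0; 0 0 1]
T5·…·T1 = [25/338 199/169 0; 139/169 -72/169 0; 0 0 1]
T6·…·T1 = [-25/338 -199/169 0; 139/169 -72/169 0; 0 0 1]
det M = 1; M⁻¹ = [-72/169 199/169 0; -139/169 -25/338 0; 0 0 1]
M⁻¹ · (746/169, 844/169)ᵀ = (4, -4)ᵀ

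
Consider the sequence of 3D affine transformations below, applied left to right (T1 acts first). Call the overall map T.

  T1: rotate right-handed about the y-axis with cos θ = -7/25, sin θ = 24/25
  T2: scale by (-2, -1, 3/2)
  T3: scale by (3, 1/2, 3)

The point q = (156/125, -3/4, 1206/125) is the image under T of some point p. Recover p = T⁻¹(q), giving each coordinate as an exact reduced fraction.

p = (-2, 3/2, -4/5)

T1 = [-7/25 0 24/25 0; 0 1 0 0; -24/25 0 -7/25 0; 0 0 0 1]
T2·T1 = [14/25 0 -48/25 0; 0 -1 0 0; -36/25 0 -21/50 0; 0 0 0 1]
T3·…·T1 = [42/25 0 -144/25 0; 0 -1/2 0 0; -108/25 0 -63/50 0; 0 0 0 1]
det M = 27/2; M⁻¹ = [7/150 0 -16/75 0; 0 -2 0 0; -4/25 0 -14/225 0; 0 0 0 1]
M⁻¹ · (156/125, -3/4, 1206/125)ᵀ = (-2, 3/2, -4/5)ᵀ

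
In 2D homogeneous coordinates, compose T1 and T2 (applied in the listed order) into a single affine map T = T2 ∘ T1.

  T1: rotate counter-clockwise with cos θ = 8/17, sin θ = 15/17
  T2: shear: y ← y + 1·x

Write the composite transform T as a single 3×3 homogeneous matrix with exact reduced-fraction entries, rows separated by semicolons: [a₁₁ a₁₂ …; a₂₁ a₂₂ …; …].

T1 = [8/17 -15/17 0; 15/17 8/17 0; 0 0 1]
T2·T1 = [8/17 -15/17 0; 23/17 -7/17 0; 0 0 1]

T = [8/17 -15/17 0; 23/17 -7/17 0; 0 0 1]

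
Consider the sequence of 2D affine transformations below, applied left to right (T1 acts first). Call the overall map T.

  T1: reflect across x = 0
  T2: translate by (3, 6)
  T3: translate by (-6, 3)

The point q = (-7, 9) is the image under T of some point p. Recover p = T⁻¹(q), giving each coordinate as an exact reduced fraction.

T1 = [-1 0 0; 0 1 0; 0 0 1]
T2·T1 = [-1 0 3; 0 1 6; 0 0 1]
T3·…·T1 = [-1 0 -3; 0 1 9; 0 0 1]
det M = -1; M⁻¹ = [-1 0 -3; 0 1 -9; 0 0 1]
M⁻¹ · (-7, 9)ᵀ = (4, 0)ᵀ

p = (4, 0)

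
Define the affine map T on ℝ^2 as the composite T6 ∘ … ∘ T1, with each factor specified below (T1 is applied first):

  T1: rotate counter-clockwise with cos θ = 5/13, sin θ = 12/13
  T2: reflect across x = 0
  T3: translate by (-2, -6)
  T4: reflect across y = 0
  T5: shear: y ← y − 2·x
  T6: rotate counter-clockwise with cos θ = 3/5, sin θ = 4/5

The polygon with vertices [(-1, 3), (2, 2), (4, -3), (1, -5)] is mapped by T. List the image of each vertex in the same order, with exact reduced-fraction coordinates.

image vertices: (-27/13, 3), (-308/65, 12/5), (-1082/65, 23/5), (-21, 7)

T1 rotate counter-clockwise with cos θ = 5/13, sin θ = 12/13: (-1, 3) → (-41/13, 3/13); (2, 2) → (-14/13, 34/13); (4, -3) → (56/13, 33/13); (1, -5) → (5, -1)
T2 reflect across x = 0: (-41/13, 3/13) → (41/13, 3/13); (-14/13, 34/13) → (14/13, 34/13); (56/13, 33/13) → (-56/13, 33/13); (5, -1) → (-5, -1)
T3 translate by (-2, -6): (41/13, 3/13) → (15/13, -75/13); (14/13, 34/13) → (-12/13, -44/13); (-56/13, 33/13) → (-82/13, -45/13); (-5, -1) → (-7, -7)
T4 reflect across y = 0: (15/13, -75/13) → (15/13, 75/13); (-12/13, -44/13) → (-12/13, 44/13); (-82/13, -45/13) → (-82/13, 45/13); (-7, -7) → (-7, 7)
T5 shear: y ← y − 2·x: (15/13, 75/13) → (15/13, 45/13); (-12/13, 44/13) → (-12/13, 68/13); (-82/13, 45/13) → (-82/13, 209/13); (-7, 7) → (-7, 21)
T6 rotate counter-clockwise with cos θ = 3/5, sin θ = 4/5: (15/13, 45/13) → (-27/13, 3); (-12/13, 68/13) → (-308/65, 12/5); (-82/13, 209/13) → (-1082/65, 23/5); (-7, 21) → (-21, 7)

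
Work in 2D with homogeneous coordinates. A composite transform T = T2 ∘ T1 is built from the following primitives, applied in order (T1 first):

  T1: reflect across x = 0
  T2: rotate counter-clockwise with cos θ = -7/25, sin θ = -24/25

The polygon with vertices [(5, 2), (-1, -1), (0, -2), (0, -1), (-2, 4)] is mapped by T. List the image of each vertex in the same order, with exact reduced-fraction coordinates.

T1 reflect across x = 0: (5, 2) → (-5, 2); (-1, -1) → (1, -1); (0, -2) → (0, -2); (0, -1) → (0, -1); (-2, 4) → (2, 4)
T2 rotate counter-clockwise with cos θ = -7/25, sin θ = -24/25: (-5, 2) → (83/25, 106/25); (1, -1) → (-31/25, -17/25); (0, -2) → (-48/25, 14/25); (0, -1) → (-24/25, 7/25); (2, 4) → (82/25, -76/25)

image vertices: (83/25, 106/25), (-31/25, -17/25), (-48/25, 14/25), (-24/25, 7/25), (82/25, -76/25)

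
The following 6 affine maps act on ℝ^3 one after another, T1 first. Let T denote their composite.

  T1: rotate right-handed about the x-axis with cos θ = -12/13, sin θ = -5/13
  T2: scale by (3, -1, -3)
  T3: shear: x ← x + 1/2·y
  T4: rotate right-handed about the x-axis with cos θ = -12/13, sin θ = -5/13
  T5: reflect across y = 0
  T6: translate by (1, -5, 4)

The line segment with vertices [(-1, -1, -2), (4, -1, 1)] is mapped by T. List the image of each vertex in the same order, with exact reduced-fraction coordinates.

T1 rotate right-handed about the x-axis with cos θ = -12/13, sin θ = -5/13: (-1, -1, -2) → (-1, 2/13, 29/13); (4, -1, 1) → (4, 17/13, -7/13)
T2 scale by (3, -1, -3): (-1, 2/13, 29/13) → (-3, -2/13, -87/13); (4, 17/13, -7/13) → (12, -17/13, 21/13)
T3 shear: x ← x + 1/2·y: (-3, -2/13, -87/13) → (-40/13, -2/13, -87/13); (12, -17/13, 21/13) → (295/26, -17/13, 21/13)
T4 rotate right-handed about the x-axis with cos θ = -12/13, sin θ = -5/13: (-40/13, -2/13, -87/13) → (-40/13, -411/169, 1054/169); (295/26, -17/13, 21/13) → (295/26, 309/169, -167/169)
T5 reflect across y = 0: (-40/13, -411/169, 1054/169) → (-40/13, 411/169, 1054/169); (295/26, 309/169, -167/169) → (295/26, -309/169, -167/169)
T6 translate by (1, -5, 4): (-40/13, 411/169, 1054/169) → (-27/13, -434/169, 1730/169); (295/26, -309/169, -167/169) → (321/26, -1154/169, 509/169)

image vertices: (-27/13, -434/169, 1730/169), (321/26, -1154/169, 509/169)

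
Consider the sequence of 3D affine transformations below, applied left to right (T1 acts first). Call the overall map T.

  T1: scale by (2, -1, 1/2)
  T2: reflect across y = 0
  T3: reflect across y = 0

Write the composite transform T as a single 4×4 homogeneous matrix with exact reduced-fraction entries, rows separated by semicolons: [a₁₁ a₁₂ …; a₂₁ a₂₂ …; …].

T1 = [2 0 0 0; 0 -1 0 0; 0 0 1/2 0; 0 0 0 1]
T2·T1 = [2 0 0 0; 0 1 0 0; 0 0 1/2 0; 0 0 0 1]
T3·…·T1 = [2 0 0 0; 0 -1 0 0; 0 0 1/2 0; 0 0 0 1]

T = [2 0 0 0; 0 -1 0 0; 0 0 1/2 0; 0 0 0 1]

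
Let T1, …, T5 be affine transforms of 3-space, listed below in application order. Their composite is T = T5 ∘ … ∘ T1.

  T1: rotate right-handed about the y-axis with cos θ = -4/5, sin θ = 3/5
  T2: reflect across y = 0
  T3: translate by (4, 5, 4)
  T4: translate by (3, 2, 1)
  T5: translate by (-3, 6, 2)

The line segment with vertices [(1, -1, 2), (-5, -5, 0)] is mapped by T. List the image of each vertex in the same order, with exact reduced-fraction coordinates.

T1 rotate right-handed about the y-axis with cos θ = -4/5, sin θ = 3/5: (1, -1, 2) → (2/5, -1, -11/5); (-5, -5, 0) → (4, -5, 3)
T2 reflect across y = 0: (2/5, -1, -11/5) → (2/5, 1, -11/5); (4, -5, 3) → (4, 5, 3)
T3 translate by (4, 5, 4): (2/5, 1, -11/5) → (22/5, 6, 9/5); (4, 5, 3) → (8, 10, 7)
T4 translate by (3, 2, 1): (22/5, 6, 9/5) → (37/5, 8, 14/5); (8, 10, 7) → (11, 12, 8)
T5 translate by (-3, 6, 2): (37/5, 8, 14/5) → (22/5, 14, 24/5); (11, 12, 8) → (8, 18, 10)

image vertices: (22/5, 14, 24/5), (8, 18, 10)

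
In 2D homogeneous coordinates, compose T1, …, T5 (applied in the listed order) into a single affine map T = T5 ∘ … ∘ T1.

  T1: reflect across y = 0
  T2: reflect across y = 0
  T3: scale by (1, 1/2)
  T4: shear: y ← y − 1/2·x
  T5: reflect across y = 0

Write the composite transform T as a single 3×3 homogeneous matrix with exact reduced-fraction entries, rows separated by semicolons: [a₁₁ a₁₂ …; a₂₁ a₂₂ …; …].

T1 = [1 0 0; 0 -1 0; 0 0 1]
T2·T1 = [1 0 0; 0 1 0; 0 0 1]
T3·…·T1 = [1 0 0; 0 1/2 0; 0 0 1]
T4·…·T1 = [1 0 0; -1/2 1/2 0; 0 0 1]
T5·…·T1 = [1 0 0; 1/2 -1/2 0; 0 0 1]

T = [1 0 0; 1/2 -1/2 0; 0 0 1]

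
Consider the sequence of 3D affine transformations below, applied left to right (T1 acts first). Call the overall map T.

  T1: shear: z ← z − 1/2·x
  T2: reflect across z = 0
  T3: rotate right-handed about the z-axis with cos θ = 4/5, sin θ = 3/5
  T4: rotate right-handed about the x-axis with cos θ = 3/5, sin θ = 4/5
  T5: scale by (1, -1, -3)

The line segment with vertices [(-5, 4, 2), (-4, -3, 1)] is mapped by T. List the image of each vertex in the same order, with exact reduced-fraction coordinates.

T1 shear: z ← z − 1/2·x: (-5, 4, 2) → (-5, 4, 9/2); (-4, -3, 1) → (-4, -3, 3)
T2 reflect across z = 0: (-5, 4, 9/2) → (-5, 4, -9/2); (-4, -3, 3) → (-4, -3, -3)
T3 rotate right-handed about the z-axis with cos θ = 4/5, sin θ = 3/5: (-5, 4, -9/2) → (-32/5, 1/5, -9/2); (-4, -3, -3) → (-7/5, -24/5, -3)
T4 rotate right-handed about the x-axis with cos θ = 3/5, sin θ = 4/5: (-32/5, 1/5, -9/2) → (-32/5, 93/25, -127/50); (-7/5, -24/5, -3) → (-7/5, -12/25, -141/25)
T5 scale by (1, -1, -3): (-32/5, 93/25, -127/50) → (-32/5, -93/25, 381/50); (-7/5, -12/25, -141/25) → (-7/5, 12/25, 423/25)

image vertices: (-32/5, -93/25, 381/50), (-7/5, 12/25, 423/25)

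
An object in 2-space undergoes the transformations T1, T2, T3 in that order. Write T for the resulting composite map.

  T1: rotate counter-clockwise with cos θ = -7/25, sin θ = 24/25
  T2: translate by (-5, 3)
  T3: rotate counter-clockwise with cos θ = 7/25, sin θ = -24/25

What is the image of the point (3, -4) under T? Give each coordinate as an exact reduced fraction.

T(p) = (154/25, 97/25)

T1 rotate counter-clockwise with cos θ = -7/25, sin θ = 24/25: (3, -4) → (3, 4)
T2 translate by (-5, 3): (3, 4) → (-2, 7)
T3 rotate counter-clockwise with cos θ = 7/25, sin θ = -24/25: (-2, 7) → (154/25, 97/25)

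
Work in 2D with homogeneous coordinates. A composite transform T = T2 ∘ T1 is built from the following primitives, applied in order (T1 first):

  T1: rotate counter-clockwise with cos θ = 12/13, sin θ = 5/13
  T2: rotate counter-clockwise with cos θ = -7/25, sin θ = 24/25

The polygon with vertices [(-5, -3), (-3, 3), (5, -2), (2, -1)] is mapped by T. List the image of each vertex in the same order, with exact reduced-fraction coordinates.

image vertices: (1779/325, -653/325), (-147/325, -1371/325), (-514/325, 1673/325), (-31/65, 142/65)

T1 rotate counter-clockwise with cos θ = 12/13, sin θ = 5/13: (-5, -3) → (-45/13, -61/13); (-3, 3) → (-51/13, 21/13); (5, -2) → (70/13, 1/13); (2, -1) → (29/13, -2/13)
T2 rotate counter-clockwise with cos θ = -7/25, sin θ = 24/25: (-45/13, -61/13) → (1779/325, -653/325); (-51/13, 21/13) → (-147/325, -1371/325); (70/13, 1/13) → (-514/325, 1673/325); (29/13, -2/13) → (-31/65, 142/65)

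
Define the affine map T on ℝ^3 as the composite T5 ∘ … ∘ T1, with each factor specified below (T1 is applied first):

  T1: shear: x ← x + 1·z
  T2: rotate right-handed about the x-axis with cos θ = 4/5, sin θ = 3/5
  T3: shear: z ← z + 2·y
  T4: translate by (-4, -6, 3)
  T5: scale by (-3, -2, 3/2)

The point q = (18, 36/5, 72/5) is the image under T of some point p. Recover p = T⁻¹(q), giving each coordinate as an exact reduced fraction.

T1 = [1 0 1 0; 0 1 0 0; 0 0 1 0; 0 0 0 1]
T2·T1 = [1 0 1 0; 0 4/5 -3/5 0; 0 3/5 4/5 0; 0 0 0 1]
T3·…·T1 = [1 0 1 0; 0 4/5 -3/5 0; 0 11/5 -2/5 0; 0 0 0 1]
T4·…·T1 = [1 0 1 -4; 0 4/5 -3/5 -6; 0 11/5 -2/5 3; 0 0 0 1]
T5·…·T1 = [-3 0 -3 12; 0 -8/5 6/5 12; 0 33/10 -3/5 9/2; 0 0 0 1]
det M = 9; M⁻¹ = [-1/3 -11/10 -8/15 98/5; 0 1/5 2/5 -21/5; 0 11/10 8/15 -78/5; 0 0 0 1]
M⁻¹ · (18, 36/5, 72/5)ᵀ = (-2, 3, 0)ᵀ

p = (-2, 3, 0)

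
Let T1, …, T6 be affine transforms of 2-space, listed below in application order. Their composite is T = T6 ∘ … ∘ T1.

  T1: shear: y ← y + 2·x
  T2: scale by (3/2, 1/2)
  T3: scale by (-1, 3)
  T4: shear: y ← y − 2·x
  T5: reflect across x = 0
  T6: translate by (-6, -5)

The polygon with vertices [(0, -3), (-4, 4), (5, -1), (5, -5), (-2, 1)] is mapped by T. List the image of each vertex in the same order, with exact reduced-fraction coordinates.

T1 shear: y ← y + 2·x: (0, -3) → (0, -3); (-4, 4) → (-4, -4); (5, -1) → (5, 9); (5, -5) → (5, 5); (-2, 1) → (-2, -3)
T2 scale by (3/2, 1/2): (0, -3) → (0, -3/2); (-4, -4) → (-6, -2); (5, 9) → (15/2, 9/2); (5, 5) → (15/2, 5/2); (-2, -3) → (-3, -3/2)
T3 scale by (-1, 3): (0, -3/2) → (0, -9/2); (-6, -2) → (6, -6); (15/2, 9/2) → (-15/2, 27/2); (15/2, 5/2) → (-15/2, 15/2); (-3, -3/2) → (3, -9/2)
T4 shear: y ← y − 2·x: (0, -9/2) → (0, -9/2); (6, -6) → (6, -18); (-15/2, 27/2) → (-15/2, 57/2); (-15/2, 15/2) → (-15/2, 45/2); (3, -9/2) → (3, -21/2)
T5 reflect across x = 0: (0, -9/2) → (0, -9/2); (6, -18) → (-6, -18); (-15/2, 57/2) → (15/2, 57/2); (-15/2, 45/2) → (15/2, 45/2); (3, -21/2) → (-3, -21/2)
T6 translate by (-6, -5): (0, -9/2) → (-6, -19/2); (-6, -18) → (-12, -23); (15/2, 57/2) → (3/2, 47/2); (15/2, 45/2) → (3/2, 35/2); (-3, -21/2) → (-9, -31/2)

image vertices: (-6, -19/2), (-12, -23), (3/2, 47/2), (3/2, 35/2), (-9, -31/2)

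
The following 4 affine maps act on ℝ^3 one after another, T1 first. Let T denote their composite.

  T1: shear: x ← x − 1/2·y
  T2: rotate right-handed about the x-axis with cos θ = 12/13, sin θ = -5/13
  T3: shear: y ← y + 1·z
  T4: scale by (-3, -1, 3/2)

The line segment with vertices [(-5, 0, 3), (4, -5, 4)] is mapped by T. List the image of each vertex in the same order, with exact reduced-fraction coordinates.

image vertices: (15, -51/13, 54/13), (-39/2, -33/13, 219/26)

T1 shear: x ← x − 1/2·y: (-5, 0, 3) → (-5, 0, 3); (4, -5, 4) → (13/2, -5, 4)
T2 rotate right-handed about the x-axis with cos θ = 12/13, sin θ = -5/13: (-5, 0, 3) → (-5, 15/13, 36/13); (13/2, -5, 4) → (13/2, -40/13, 73/13)
T3 shear: y ← y + 1·z: (-5, 15/13, 36/13) → (-5, 51/13, 36/13); (13/2, -40/13, 73/13) → (13/2, 33/13, 73/13)
T4 scale by (-3, -1, 3/2): (-5, 51/13, 36/13) → (15, -51/13, 54/13); (13/2, 33/13, 73/13) → (-39/2, -33/13, 219/26)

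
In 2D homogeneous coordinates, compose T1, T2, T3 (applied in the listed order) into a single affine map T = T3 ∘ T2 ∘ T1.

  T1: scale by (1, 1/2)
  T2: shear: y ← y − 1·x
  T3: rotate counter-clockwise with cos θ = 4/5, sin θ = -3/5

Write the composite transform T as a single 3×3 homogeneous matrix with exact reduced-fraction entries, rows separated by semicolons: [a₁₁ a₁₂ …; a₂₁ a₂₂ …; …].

T1 = [1 0 0; 0 1/2 0; 0 0 1]
T2·T1 = [1 0 0; -1 1/2 0; 0 0 1]
T3·…·T1 = [1/5 3/10 0; -7/5 2/5 0; 0 0 1]

T = [1/5 3/10 0; -7/5 2/5 0; 0 0 1]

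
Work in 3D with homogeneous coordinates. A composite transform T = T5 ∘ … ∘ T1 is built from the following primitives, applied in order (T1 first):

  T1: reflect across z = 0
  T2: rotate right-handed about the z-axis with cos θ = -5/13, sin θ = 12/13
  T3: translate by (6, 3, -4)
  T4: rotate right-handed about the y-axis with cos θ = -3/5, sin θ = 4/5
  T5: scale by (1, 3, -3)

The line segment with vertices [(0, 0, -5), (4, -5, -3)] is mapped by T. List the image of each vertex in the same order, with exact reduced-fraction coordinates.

T1 reflect across z = 0: (0, 0, -5) → (0, 0, 5); (4, -5, -3) → (4, -5, 3)
T2 rotate right-handed about the z-axis with cos θ = -5/13, sin θ = 12/13: (0, 0, 5) → (0, 0, 5); (4, -5, 3) → (40/13, 73/13, 3)
T3 translate by (6, 3, -4): (0, 0, 5) → (6, 3, 1); (40/13, 73/13, 3) → (118/13, 112/13, -1)
T4 rotate right-handed about the y-axis with cos θ = -3/5, sin θ = 4/5: (6, 3, 1) → (-14/5, 3, -27/5); (118/13, 112/13, -1) → (-406/65, 112/13, -433/65)
T5 scale by (1, 3, -3): (-14/5, 3, -27/5) → (-14/5, 9, 81/5); (-406/65, 112/13, -433/65) → (-406/65, 336/13, 1299/65)

image vertices: (-14/5, 9, 81/5), (-406/65, 336/13, 1299/65)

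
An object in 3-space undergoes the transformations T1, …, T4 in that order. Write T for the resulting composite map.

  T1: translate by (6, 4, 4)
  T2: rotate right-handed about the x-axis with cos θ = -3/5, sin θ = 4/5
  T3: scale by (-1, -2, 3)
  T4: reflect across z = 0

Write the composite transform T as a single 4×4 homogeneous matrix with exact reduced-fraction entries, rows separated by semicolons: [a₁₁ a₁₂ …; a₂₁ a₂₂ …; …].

T = [-1 0 0 -6; 0 6/5 8/5 56/5; 0 -12/5 9/5 -12/5; 0 0 0 1]

T1 = [1 0 0 6; 0 1 0 4; 0 0 1 4; 0 0 0 1]
T2·T1 = [1 0 0 6; 0 -3/5 -4/5 -28/5; 0 4/5 -3/5 4/5; 0 0 0 1]
T3·…·T1 = [-1 0 0 -6; 0 6/5 8/5 56/5; 0 12/5 -9/5 12/5; 0 0 0 1]
T4·…·T1 = [-1 0 0 -6; 0 6/5 8/5 56/5; 0 -12/5 9/5 -12/5; 0 0 0 1]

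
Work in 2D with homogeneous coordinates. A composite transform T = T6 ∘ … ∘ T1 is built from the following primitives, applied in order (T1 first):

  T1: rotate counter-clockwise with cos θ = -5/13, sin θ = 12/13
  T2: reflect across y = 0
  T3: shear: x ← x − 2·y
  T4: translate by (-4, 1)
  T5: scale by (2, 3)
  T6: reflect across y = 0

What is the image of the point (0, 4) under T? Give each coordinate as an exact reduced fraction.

T(p) = (-280/13, -99/13)

T1 rotate counter-clockwise with cos θ = -5/13, sin θ = 12/13: (0, 4) → (-48/13, -20/13)
T2 reflect across y = 0: (-48/13, -20/13) → (-48/13, 20/13)
T3 shear: x ← x − 2·y: (-48/13, 20/13) → (-88/13, 20/13)
T4 translate by (-4, 1): (-88/13, 20/13) → (-140/13, 33/13)
T5 scale by (2, 3): (-140/13, 33/13) → (-280/13, 99/13)
T6 reflect across y = 0: (-280/13, 99/13) → (-280/13, -99/13)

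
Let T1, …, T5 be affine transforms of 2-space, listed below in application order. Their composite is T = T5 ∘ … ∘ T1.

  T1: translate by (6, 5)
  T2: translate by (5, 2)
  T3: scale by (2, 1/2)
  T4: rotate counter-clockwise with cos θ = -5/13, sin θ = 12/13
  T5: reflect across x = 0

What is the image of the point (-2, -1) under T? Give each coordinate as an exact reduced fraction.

T1 translate by (6, 5): (-2, -1) → (4, 4)
T2 translate by (5, 2): (4, 4) → (9, 6)
T3 scale by (2, 1/2): (9, 6) → (18, 3)
T4 rotate counter-clockwise with cos θ = -5/13, sin θ = 12/13: (18, 3) → (-126/13, 201/13)
T5 reflect across x = 0: (-126/13, 201/13) → (126/13, 201/13)

T(p) = (126/13, 201/13)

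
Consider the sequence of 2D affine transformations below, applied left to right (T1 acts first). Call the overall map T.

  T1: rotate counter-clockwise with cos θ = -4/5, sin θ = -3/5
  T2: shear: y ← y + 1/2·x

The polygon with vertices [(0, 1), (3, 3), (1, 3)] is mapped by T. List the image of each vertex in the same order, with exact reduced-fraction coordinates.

image vertices: (3/5, -1/2), (-3/5, -9/2), (1, -5/2)

T1 rotate counter-clockwise with cos θ = -4/5, sin θ = -3/5: (0, 1) → (3/5, -4/5); (3, 3) → (-3/5, -21/5); (1, 3) → (1, -3)
T2 shear: y ← y + 1/2·x: (3/5, -4/5) → (3/5, -1/2); (-3/5, -21/5) → (-3/5, -9/2); (1, -3) → (1, -5/2)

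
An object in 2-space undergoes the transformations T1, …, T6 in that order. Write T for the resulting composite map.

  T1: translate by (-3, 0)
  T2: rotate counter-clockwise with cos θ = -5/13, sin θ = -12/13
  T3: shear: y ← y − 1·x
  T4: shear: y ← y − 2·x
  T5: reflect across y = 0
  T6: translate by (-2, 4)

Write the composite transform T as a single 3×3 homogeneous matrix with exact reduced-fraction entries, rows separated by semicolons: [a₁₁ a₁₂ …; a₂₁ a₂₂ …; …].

T = [-5/13 12/13 -11/13; -3/13 41/13 61/13; 0 0 1]

T1 = [1 0 -3; 0 1 0; 0 0 1]
T2·T1 = [-5/13 12/13 15/13; -12/13 -5/13 36/13; 0 0 1]
T3·…·T1 = [-5/13 12/13 15/13; -7/13 -17/13 21/13; 0 0 1]
T4·…·T1 = [-5/13 12/13 15/13; 3/13 -41/13 -9/13; 0 0 1]
T5·…·T1 = [-5/13 12/13 15/13; -3/13 41/13 9/13; 0 0 1]
T6·…·T1 = [-5/13 12/13 -11/13; -3/13 41/13 61/13; 0 0 1]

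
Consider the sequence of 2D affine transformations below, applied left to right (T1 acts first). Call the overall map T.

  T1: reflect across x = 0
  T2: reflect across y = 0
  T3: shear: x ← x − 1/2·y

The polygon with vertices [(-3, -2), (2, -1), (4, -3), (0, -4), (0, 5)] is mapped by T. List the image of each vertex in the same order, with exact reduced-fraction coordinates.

image vertices: (2, 2), (-5/2, 1), (-11/2, 3), (-2, 4), (5/2, -5)

T1 reflect across x = 0: (-3, -2) → (3, -2); (2, -1) → (-2, -1); (4, -3) → (-4, -3); (0, -4) → (0, -4); (0, 5) → (0, 5)
T2 reflect across y = 0: (3, -2) → (3, 2); (-2, -1) → (-2, 1); (-4, -3) → (-4, 3); (0, -4) → (0, 4); (0, 5) → (0, -5)
T3 shear: x ← x − 1/2·y: (3, 2) → (2, 2); (-2, 1) → (-5/2, 1); (-4, 3) → (-11/2, 3); (0, 4) → (-2, 4); (0, -5) → (5/2, -5)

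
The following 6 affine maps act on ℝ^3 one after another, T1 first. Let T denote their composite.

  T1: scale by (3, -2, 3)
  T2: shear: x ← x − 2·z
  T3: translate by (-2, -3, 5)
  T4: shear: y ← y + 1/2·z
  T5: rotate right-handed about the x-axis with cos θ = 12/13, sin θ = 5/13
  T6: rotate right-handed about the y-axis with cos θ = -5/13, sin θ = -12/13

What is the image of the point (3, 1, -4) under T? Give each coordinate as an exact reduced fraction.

T1 scale by (3, -2, 3): (3, 1, -4) → (9, -2, -12)
T2 shear: x ← x − 2·z: (9, -2, -12) → (33, -2, -12)
T3 translate by (-2, -3, 5): (33, -2, -12) → (31, -5, -7)
T4 shear: y ← y + 1/2·z: (31, -5, -7) → (31, -17/2, -7)
T5 rotate right-handed about the x-axis with cos θ = 12/13, sin θ = 5/13: (31, -17/2, -7) → (31, -67/13, -253/26)
T6 rotate right-handed about the y-axis with cos θ = -5/13, sin θ = -12/13: (31, -67/13, -253/26) → (-497/169, -67/13, 10937/338)

T(p) = (-497/169, -67/13, 10937/338)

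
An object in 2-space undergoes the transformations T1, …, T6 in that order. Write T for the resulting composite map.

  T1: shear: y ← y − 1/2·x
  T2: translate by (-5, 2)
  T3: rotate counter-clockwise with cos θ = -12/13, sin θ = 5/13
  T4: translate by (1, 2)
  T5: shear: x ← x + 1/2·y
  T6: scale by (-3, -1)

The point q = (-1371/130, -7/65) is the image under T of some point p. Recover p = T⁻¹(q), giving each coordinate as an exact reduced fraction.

p = (2, -1/5)

T1 = [1 0 0; -1/2 1 0; 0 0 1]
T2·T1 = [1 0 -5; -1/2 1 2; 0 0 1]
T3·…·T1 = [-19/26 -5/13 50/13; 11/13 -12/13 -49/13; 0 0 1]
T4·…·T1 = [-19/26 -5/13 63/13; 11/13 -12/13 -23/13; 0 0 1]
T5·…·T1 = [-4/13 -11/13 103/26; 11/13 -12/13 -23/13; 0 0 1]
T6·…·T1 = [12/13 33/13 -309/26; -11/13 12/13 23/13; 0 0 1]
det M = 3; M⁻¹ = [4/13 -11/13 67/13; 11/39 4/13 73/26; 0 0 1]
M⁻¹ · (-1371/130, -7/65)ᵀ = (2, -1/5)ᵀ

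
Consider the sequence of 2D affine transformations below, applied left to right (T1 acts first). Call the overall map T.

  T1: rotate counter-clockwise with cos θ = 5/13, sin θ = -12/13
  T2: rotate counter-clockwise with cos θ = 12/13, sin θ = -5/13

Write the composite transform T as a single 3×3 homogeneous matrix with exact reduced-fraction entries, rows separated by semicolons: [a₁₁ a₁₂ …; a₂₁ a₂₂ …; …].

T = [0 1 0; -1 0 0; 0 0 1]

T1 = [5/13 12/13 0; -12/13 5/13 0; 0 0 1]
T2·T1 = [0 1 0; -1 0 0; 0 0 1]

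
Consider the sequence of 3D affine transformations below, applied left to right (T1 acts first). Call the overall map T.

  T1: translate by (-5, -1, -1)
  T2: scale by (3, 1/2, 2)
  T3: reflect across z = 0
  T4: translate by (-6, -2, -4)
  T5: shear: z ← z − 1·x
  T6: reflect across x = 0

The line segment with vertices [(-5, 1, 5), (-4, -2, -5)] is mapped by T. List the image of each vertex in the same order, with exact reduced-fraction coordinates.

T1 translate by (-5, -1, -1): (-5, 1, 5) → (-10, 0, 4); (-4, -2, -5) → (-9, -3, -6)
T2 scale by (3, 1/2, 2): (-10, 0, 4) → (-30, 0, 8); (-9, -3, -6) → (-27, -3/2, -12)
T3 reflect across z = 0: (-30, 0, 8) → (-30, 0, -8); (-27, -3/2, -12) → (-27, -3/2, 12)
T4 translate by (-6, -2, -4): (-30, 0, -8) → (-36, -2, -12); (-27, -3/2, 12) → (-33, -7/2, 8)
T5 shear: z ← z − 1·x: (-36, -2, -12) → (-36, -2, 24); (-33, -7/2, 8) → (-33, -7/2, 41)
T6 reflect across x = 0: (-36, -2, 24) → (36, -2, 24); (-33, -7/2, 41) → (33, -7/2, 41)

image vertices: (36, -2, 24), (33, -7/2, 41)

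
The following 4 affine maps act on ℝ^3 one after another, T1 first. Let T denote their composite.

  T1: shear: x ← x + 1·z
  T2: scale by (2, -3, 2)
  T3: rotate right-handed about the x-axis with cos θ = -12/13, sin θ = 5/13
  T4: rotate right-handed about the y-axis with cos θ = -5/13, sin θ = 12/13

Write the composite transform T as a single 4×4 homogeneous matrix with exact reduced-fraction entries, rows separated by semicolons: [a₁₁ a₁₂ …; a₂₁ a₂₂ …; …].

T1 = [1 0 1 0; 0 1 0 0; 0 0 1 0; 0 0 0 1]
T2·T1 = [2 0 2 0; 0 -3 0 0; 0 0 2 0; 0 0 0 1]
T3·…·T1 = [2 0 2 0; 0 36/13 -10/13 0; 0 -15/13 -24/13 0; 0 0 0 1]
T4·…·T1 = [-10/13 -180/169 -418/169 0; 0 36/13 -10/13 0; -24/13 75/169 -192/169 0; 0 0 0 1]

T = [-10/13 -180/169 -418/169 0; 0 36/13 -10/13 0; -24/13 75/169 -192/169 0; 0 0 0 1]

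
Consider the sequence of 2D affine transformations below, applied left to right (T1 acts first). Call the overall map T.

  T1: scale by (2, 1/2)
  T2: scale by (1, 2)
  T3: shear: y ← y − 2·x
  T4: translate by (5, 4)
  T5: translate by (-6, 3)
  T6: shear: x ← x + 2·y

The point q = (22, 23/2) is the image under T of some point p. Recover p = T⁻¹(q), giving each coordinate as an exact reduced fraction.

p = (0, 9/2)

T1 = [2 0 0; 0 1/2 0; 0 0 1]
T2·T1 = [2 0 0; 0 1 0; 0 0 1]
T3·…·T1 = [2 0 0; -4 1 0; 0 0 1]
T4·…·T1 = [2 0 5; -4 1 4; 0 0 1]
T5·…·T1 = [2 0 -1; -4 1 7; 0 0 1]
T6·…·T1 = [-6 2 13; -4 1 7; 0 0 1]
det M = 2; M⁻¹ = [1/2 -1 1/2; 2 -3 -5; 0 0 1]
M⁻¹ · (22, 23/2)ᵀ = (0, 9/2)ᵀ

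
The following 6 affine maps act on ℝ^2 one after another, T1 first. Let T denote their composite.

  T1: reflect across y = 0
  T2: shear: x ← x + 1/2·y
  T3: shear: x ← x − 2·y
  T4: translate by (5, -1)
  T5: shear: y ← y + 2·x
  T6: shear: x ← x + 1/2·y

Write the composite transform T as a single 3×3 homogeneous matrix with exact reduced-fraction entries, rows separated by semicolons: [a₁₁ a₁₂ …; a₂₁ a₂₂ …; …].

T = [2 5/2 19/2; 2 2 9; 0 0 1]

T1 = [1 0 0; 0 -1 0; 0 0 1]
T2·T1 = [1 -1/2 0; 0 -1 0; 0 0 1]
T3·…·T1 = [1 3/2 0; 0 -1 0; 0 0 1]
T4·…·T1 = [1 3/2 5; 0 -1 -1; 0 0 1]
T5·…·T1 = [1 3/2 5; 2 2 9; 0 0 1]
T6·…·T1 = [2 5/2 19/2; 2 2 9; 0 0 1]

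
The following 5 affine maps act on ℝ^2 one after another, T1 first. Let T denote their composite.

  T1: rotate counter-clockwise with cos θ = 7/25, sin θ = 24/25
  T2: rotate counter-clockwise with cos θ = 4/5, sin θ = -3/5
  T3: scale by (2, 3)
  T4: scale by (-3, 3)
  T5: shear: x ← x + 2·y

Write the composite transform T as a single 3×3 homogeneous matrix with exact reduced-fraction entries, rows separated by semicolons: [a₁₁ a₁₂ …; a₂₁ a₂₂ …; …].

T = [6 18 0; 27/5 36/5 0; 0 0 1]

T1 = [7/25 -24/25 0; 24/25 7/25 0; 0 0 1]
T2·T1 = [4/5 -3/5 0; 3/5 4/5 0; 0 0 1]
T3·…·T1 = [8/5 -6/5 0; 9/5 12/5 0; 0 0 1]
T4·…·T1 = [-24/5 18/5 0; 27/5 36/5 0; 0 0 1]
T5·…·T1 = [6 18 0; 27/5 36/5 0; 0 0 1]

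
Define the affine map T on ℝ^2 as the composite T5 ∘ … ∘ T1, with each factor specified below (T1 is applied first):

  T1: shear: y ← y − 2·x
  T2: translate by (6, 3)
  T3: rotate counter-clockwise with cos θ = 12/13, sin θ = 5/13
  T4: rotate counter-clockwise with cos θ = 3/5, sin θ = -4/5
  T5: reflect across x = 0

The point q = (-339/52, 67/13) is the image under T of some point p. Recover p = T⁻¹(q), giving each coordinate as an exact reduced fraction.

p = (-3, -5/4)

T1 = [1 0 0; -2 1 0; 0 0 1]
T2·T1 = [1 0 6; -2 1 3; 0 0 1]
T3·…·T1 = [22/13 -5/13 57/13; -19/13 12/13 66/13; 0 0 1]
T4·…·T1 = [-2/13 33/65 87/13; -29/13 56/65 -6/13; 0 0 1]
T5·…·T1 = [2/13 -33/65 -87/13; -29/13 56/65 -6/13; 0 0 1]
det M = -1; M⁻¹ = [-56/65 -33/65 -6; -29/13 -2/13 -15; 0 0 1]
M⁻¹ · (-339/52, 67/13)ᵀ = (-3, -5/4)ᵀ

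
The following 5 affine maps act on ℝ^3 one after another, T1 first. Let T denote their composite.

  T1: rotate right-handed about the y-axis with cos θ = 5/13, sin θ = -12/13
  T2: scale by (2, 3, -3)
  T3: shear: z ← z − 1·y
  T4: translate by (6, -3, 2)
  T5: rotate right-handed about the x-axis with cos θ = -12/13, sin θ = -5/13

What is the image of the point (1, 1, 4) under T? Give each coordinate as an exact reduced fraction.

T1 rotate right-handed about the y-axis with cos θ = 5/13, sin θ = -12/13: (1, 1, 4) → (-43/13, 1, 32/13)
T2 scale by (2, 3, -3): (-43/13, 1, 32/13) → (-86/13, 3, -96/13)
T3 shear: z ← z − 1·y: (-86/13, 3, -96/13) → (-86/13, 3, -135/13)
T4 translate by (6, -3, 2): (-86/13, 3, -135/13) → (-8/13, 0, -109/13)
T5 rotate right-handed about the x-axis with cos θ = -12/13, sin θ = -5/13: (-8/13, 0, -109/13) → (-8/13, -545/169, 1308/169)

T(p) = (-8/13, -545/169, 1308/169)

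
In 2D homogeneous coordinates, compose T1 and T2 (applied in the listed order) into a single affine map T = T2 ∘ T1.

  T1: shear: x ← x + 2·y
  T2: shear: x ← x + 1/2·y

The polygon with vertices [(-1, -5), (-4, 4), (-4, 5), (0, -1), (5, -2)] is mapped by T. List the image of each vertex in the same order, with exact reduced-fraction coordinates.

T1 shear: x ← x + 2·y: (-1, -5) → (-11, -5); (-4, 4) → (4, 4); (-4, 5) → (6, 5); (0, -1) → (-2, -1); (5, -2) → (1, -2)
T2 shear: x ← x + 1/2·y: (-11, -5) → (-27/2, -5); (4, 4) → (6, 4); (6, 5) → (17/2, 5); (-2, -1) → (-5/2, -1); (1, -2) → (0, -2)

image vertices: (-27/2, -5), (6, 4), (17/2, 5), (-5/2, -1), (0, -2)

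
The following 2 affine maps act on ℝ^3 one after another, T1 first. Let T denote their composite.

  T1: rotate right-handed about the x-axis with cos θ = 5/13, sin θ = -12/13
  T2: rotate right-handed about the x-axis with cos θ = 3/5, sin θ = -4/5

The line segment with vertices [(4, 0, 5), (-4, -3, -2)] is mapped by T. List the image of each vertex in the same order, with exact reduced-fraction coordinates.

T1 rotate right-handed about the x-axis with cos θ = 5/13, sin θ = -12/13: (4, 0, 5) → (4, 60/13, 25/13); (-4, -3, -2) → (-4, -3, 2)
T2 rotate right-handed about the x-axis with cos θ = 3/5, sin θ = -4/5: (4, 60/13, 25/13) → (4, 56/13, -33/13); (-4, -3, 2) → (-4, -1/5, 18/5)

image vertices: (4, 56/13, -33/13), (-4, -1/5, 18/5)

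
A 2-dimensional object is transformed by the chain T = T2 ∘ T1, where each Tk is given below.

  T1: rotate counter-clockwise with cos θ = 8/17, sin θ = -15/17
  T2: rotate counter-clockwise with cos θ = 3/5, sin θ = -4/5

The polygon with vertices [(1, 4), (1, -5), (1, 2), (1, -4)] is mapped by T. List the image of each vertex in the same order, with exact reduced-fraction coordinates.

T1 rotate counter-clockwise with cos θ = 8/17, sin θ = -15/17: (1, 4) → (4, 1); (1, -5) → (-67/17, -55/17); (1, 2) → (38/17, 1/17); (1, -4) → (-52/17, -47/17)
T2 rotate counter-clockwise with cos θ = 3/5, sin θ = -4/5: (4, 1) → (16/5, -13/5); (-67/17, -55/17) → (-421/85, 103/85); (38/17, 1/17) → (118/85, -149/85); (-52/17, -47/17) → (-344/85, 67/85)

image vertices: (16/5, -13/5), (-421/85, 103/85), (118/85, -149/85), (-344/85, 67/85)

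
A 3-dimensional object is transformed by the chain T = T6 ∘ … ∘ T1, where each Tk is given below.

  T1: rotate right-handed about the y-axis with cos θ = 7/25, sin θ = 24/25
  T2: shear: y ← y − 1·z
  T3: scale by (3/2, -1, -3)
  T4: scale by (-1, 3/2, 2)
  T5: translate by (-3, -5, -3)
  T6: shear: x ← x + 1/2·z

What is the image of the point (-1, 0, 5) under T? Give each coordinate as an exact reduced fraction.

T1 rotate right-handed about the y-axis with cos θ = 7/25, sin θ = 24/25: (-1, 0, 5) → (113/25, 0, 59/25)
T2 shear: y ← y − 1·z: (113/25, 0, 59/25) → (113/25, -59/25, 59/25)
T3 scale by (3/2, -1, -3): (113/25, -59/25, 59/25) → (339/50, 59/25, -177/25)
T4 scale by (-1, 3/2, 2): (339/50, 59/25, -177/25) → (-339/50, 177/50, -354/25)
T5 translate by (-3, -5, -3): (-339/50, 177/50, -354/25) → (-489/50, -73/50, -429/25)
T6 shear: x ← x + 1/2·z: (-489/50, -73/50, -429/25) → (-459/25, -73/50, -429/25)

T(p) = (-459/25, -73/50, -429/25)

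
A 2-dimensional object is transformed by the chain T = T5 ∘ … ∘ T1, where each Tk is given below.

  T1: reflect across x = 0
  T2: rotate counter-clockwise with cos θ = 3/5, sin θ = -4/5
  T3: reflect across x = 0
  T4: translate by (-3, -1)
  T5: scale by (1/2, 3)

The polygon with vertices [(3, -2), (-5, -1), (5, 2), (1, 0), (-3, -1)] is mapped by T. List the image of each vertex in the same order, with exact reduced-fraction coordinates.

T1 reflect across x = 0: (3, -2) → (-3, -2); (-5, -1) → (5, -1); (5, 2) → (-5, 2); (1, 0) → (-1, 0); (-3, -1) → (3, -1)
T2 rotate counter-clockwise with cos θ = 3/5, sin θ = -4/5: (-3, -2) → (-17/5, 6/5); (5, -1) → (11/5, -23/5); (-5, 2) → (-7/5, 26/5); (-1, 0) → (-3/5, 4/5); (3, -1) → (1, -3)
T3 reflect across x = 0: (-17/5, 6/5) → (17/5, 6/5); (11/5, -23/5) → (-11/5, -23/5); (-7/5, 26/5) → (7/5, 26/5); (-3/5, 4/5) → (3/5, 4/5); (1, -3) → (-1, -3)
T4 translate by (-3, -1): (17/5, 6/5) → (2/5, 1/5); (-11/5, -23/5) → (-26/5, -28/5); (7/5, 26/5) → (-8/5, 21/5); (3/5, 4/5) → (-12/5, -1/5); (-1, -3) → (-4, -4)
T5 scale by (1/2, 3): (2/5, 1/5) → (1/5, 3/5); (-26/5, -28/5) → (-13/5, -84/5); (-8/5, 21/5) → (-4/5, 63/5); (-12/5, -1/5) → (-6/5, -3/5); (-4, -4) → (-2, -12)

image vertices: (1/5, 3/5), (-13/5, -84/5), (-4/5, 63/5), (-6/5, -3/5), (-2, -12)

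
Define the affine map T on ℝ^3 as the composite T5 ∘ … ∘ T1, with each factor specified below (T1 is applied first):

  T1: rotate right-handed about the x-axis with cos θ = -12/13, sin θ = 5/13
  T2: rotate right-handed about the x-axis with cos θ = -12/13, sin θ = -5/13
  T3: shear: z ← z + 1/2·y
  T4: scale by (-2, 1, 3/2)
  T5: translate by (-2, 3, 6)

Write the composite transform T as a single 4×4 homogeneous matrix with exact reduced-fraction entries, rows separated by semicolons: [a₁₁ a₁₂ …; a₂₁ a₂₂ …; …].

T1 = [1 0 0 0; 0 -12/13 -5/13 0; 0 5/13 -12/13 0; 0 0 0 1]
T2·T1 = [1 0 0 0; 0 1 0 0; 0 0 1 0; 0 0 0 1]
T3·…·T1 = [1 0 0 0; 0 1 0 0; 0 1/2 1 0; 0 0 0 1]
T4·…·T1 = [-2 0 0 0; 0 1 0 0; 0 3/4 3/2 0; 0 0 0 1]
T5·…·T1 = [-2 0 0 -2; 0 1 0 3; 0 3/4 3/2 6; 0 0 0 1]

T = [-2 0 0 -2; 0 1 0 3; 0 3/4 3/2 6; 0 0 0 1]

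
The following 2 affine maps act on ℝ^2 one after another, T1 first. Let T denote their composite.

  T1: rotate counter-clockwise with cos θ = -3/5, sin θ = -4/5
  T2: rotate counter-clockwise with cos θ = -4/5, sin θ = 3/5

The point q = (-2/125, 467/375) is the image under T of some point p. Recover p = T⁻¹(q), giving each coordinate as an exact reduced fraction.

T1 = [-3/5 4/5 0; -4/5 -3/5 0; 0 0 1]
T2·T1 = [24/25 -7/25 0; 7/25 24/25 0; 0 0 1]
det M = 1; M⁻¹ = [24/25 7/25 0; -7/25 24/25 0; 0 0 1]
M⁻¹ · (-2/125, 467/375)ᵀ = (1/3, 6/5)ᵀ

p = (1/3, 6/5)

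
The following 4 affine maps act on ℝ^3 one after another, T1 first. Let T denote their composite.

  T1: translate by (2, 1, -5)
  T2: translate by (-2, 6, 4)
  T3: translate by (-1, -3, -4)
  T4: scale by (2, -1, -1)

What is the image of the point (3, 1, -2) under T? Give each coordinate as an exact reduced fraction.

T(p) = (4, -5, 7)

T1 translate by (2, 1, -5): (3, 1, -2) → (5, 2, -7)
T2 translate by (-2, 6, 4): (5, 2, -7) → (3, 8, -3)
T3 translate by (-1, -3, -4): (3, 8, -3) → (2, 5, -7)
T4 scale by (2, -1, -1): (2, 5, -7) → (4, -5, 7)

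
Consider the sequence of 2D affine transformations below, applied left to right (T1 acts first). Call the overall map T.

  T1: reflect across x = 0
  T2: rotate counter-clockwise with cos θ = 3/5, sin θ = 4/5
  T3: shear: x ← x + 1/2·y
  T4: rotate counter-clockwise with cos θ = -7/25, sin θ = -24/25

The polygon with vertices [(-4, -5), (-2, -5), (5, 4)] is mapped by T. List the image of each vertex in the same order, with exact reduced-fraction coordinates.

T1 reflect across x = 0: (-4, -5) → (4, -5); (-2, -5) → (2, -5); (5, 4) → (-5, 4)
T2 rotate counter-clockwise with cos θ = 3/5, sin θ = 4/5: (4, -5) → (32/5, 1/5); (2, -5) → (26/5, -7/5); (-5, 4) → (-31/5, -8/5)
T3 shear: x ← x + 1/2·y: (32/5, 1/5) → (13/2, 1/5); (26/5, -7/5) → (9/2, -7/5); (-31/5, -8/5) → (-7, -8/5)
T4 rotate counter-clockwise with cos θ = -7/25, sin θ = -24/25: (13/2, 1/5) → (-407/250, -787/125); (9/2, -7/5) → (-651/250, -491/125); (-7, -8/5) → (53/125, 896/125)

image vertices: (-407/250, -787/125), (-651/250, -491/125), (53/125, 896/125)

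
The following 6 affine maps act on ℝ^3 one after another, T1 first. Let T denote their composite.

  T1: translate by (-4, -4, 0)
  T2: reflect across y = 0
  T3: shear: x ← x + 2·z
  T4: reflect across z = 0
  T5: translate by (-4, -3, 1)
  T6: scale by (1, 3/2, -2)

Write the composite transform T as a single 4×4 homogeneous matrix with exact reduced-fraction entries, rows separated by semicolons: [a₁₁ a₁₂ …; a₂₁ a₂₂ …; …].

T = [1 0 2 -8; 0 -3/2 0 3/2; 0 0 2 -2; 0 0 0 1]

T1 = [1 0 0 -4; 0 1 0 -4; 0 0 1 0; 0 0 0 1]
T2·T1 = [1 0 0 -4; 0 -1 0 4; 0 0 1 0; 0 0 0 1]
T3·…·T1 = [1 0 2 -4; 0 -1 0 4; 0 0 1 0; 0 0 0 1]
T4·…·T1 = [1 0 2 -4; 0 -1 0 4; 0 0 -1 0; 0 0 0 1]
T5·…·T1 = [1 0 2 -8; 0 -1 0 1; 0 0 -1 1; 0 0 0 1]
T6·…·T1 = [1 0 2 -8; 0 -3/2 0 3/2; 0 0 2 -2; 0 0 0 1]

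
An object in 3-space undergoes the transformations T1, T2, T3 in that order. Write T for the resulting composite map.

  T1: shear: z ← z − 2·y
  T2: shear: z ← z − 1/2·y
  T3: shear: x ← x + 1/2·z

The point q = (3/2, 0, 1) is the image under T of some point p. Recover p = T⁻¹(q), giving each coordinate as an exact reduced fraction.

p = (1, 0, 1)

T1 = [1 0 0 0; 0 1 0 0; 0 -2 1 0; 0 0 0 1]
T2·T1 = [1 0 0 0; 0 1 0 0; 0 -5/2 1 0; 0 0 0 1]
T3·…·T1 = [1 -5/4 1/2 0; 0 1 0 0; 0 -5/2 1 0; 0 0 0 1]
det M = 1; M⁻¹ = [1 0 -1/2 0; 0 1 0 0; 0 5/2 1 0; 0 0 0 1]
M⁻¹ · (3/2, 0, 1)ᵀ = (1, 0, 1)ᵀ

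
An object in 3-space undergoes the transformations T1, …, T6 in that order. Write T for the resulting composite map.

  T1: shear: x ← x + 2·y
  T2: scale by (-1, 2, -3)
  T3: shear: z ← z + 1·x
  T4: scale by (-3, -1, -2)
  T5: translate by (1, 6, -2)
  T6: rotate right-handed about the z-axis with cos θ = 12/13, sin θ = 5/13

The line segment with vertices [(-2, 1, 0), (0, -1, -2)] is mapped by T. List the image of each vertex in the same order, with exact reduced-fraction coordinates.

image vertices: (-8/13, 53/13, -2), (-100/13, 71/13, -18)

T1 shear: x ← x + 2·y: (-2, 1, 0) → (0, 1, 0); (0, -1, -2) → (-2, -1, -2)
T2 scale by (-1, 2, -3): (0, 1, 0) → (0, 2, 0); (-2, -1, -2) → (2, -2, 6)
T3 shear: z ← z + 1·x: (0, 2, 0) → (0, 2, 0); (2, -2, 6) → (2, -2, 8)
T4 scale by (-3, -1, -2): (0, 2, 0) → (0, -2, 0); (2, -2, 8) → (-6, 2, -16)
T5 translate by (1, 6, -2): (0, -2, 0) → (1, 4, -2); (-6, 2, -16) → (-5, 8, -18)
T6 rotate right-handed about the z-axis with cos θ = 12/13, sin θ = 5/13: (1, 4, -2) → (-8/13, 53/13, -2); (-5, 8, -18) → (-100/13, 71/13, -18)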